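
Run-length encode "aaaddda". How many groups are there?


Input: aaaddda
Scanning for consecutive runs:
  Group 1: 'a' x 3 (positions 0-2)
  Group 2: 'd' x 3 (positions 3-5)
  Group 3: 'a' x 1 (positions 6-6)
Total groups: 3

3


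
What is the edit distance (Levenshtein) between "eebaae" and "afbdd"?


Computing edit distance: "eebaae" -> "afbdd"
DP table:
           a    f    b    d    d
      0    1    2    3    4    5
  e   1    1    2    3    4    5
  e   2    2    2    3    4    5
  b   3    3    3    2    3    4
  a   4    3    4    3    3    4
  a   5    4    4    4    4    4
  e   6    5    5    5    5    5
Edit distance = dp[6][5] = 5

5


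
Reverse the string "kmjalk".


Input: kmjalk
Reading characters right to left:
  Position 5: 'k'
  Position 4: 'l'
  Position 3: 'a'
  Position 2: 'j'
  Position 1: 'm'
  Position 0: 'k'
Reversed: klajmk

klajmk


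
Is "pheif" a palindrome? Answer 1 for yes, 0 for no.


Input: pheif
Reversed: fiehp
  Compare pos 0 ('p') with pos 4 ('f'): MISMATCH
  Compare pos 1 ('h') with pos 3 ('i'): MISMATCH
Result: not a palindrome

0


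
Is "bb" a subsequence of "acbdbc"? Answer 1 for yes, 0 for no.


Check if "bb" is a subsequence of "acbdbc"
Greedy scan:
  Position 0 ('a'): no match needed
  Position 1 ('c'): no match needed
  Position 2 ('b'): matches sub[0] = 'b'
  Position 3 ('d'): no match needed
  Position 4 ('b'): matches sub[1] = 'b'
  Position 5 ('c'): no match needed
All 2 characters matched => is a subsequence

1


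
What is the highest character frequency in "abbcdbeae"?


Input: abbcdbeae
Character counts:
  'a': 2
  'b': 3
  'c': 1
  'd': 1
  'e': 2
Maximum frequency: 3

3


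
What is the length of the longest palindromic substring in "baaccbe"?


Input: "baaccbe"
Checking substrings for palindromes:
  [1:3] "aa" (len 2) => palindrome
  [3:5] "cc" (len 2) => palindrome
Longest palindromic substring: "aa" with length 2

2


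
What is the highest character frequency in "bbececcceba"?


Input: bbececcceba
Character counts:
  'a': 1
  'b': 3
  'c': 4
  'e': 3
Maximum frequency: 4

4


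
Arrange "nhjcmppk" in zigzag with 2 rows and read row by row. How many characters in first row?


Zigzag "nhjcmppk" into 2 rows:
Placing characters:
  'n' => row 0
  'h' => row 1
  'j' => row 0
  'c' => row 1
  'm' => row 0
  'p' => row 1
  'p' => row 0
  'k' => row 1
Rows:
  Row 0: "njmp"
  Row 1: "hcpk"
First row length: 4

4


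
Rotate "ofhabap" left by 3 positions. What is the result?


Input: "ofhabap", rotate left by 3
First 3 characters: "ofh"
Remaining characters: "abap"
Concatenate remaining + first: "abap" + "ofh" = "abapofh"

abapofh


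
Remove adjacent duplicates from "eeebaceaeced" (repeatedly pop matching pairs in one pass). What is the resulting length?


Input: eeebaceaeced
Stack-based adjacent duplicate removal:
  Read 'e': push. Stack: e
  Read 'e': matches stack top 'e' => pop. Stack: (empty)
  Read 'e': push. Stack: e
  Read 'b': push. Stack: eb
  Read 'a': push. Stack: eba
  Read 'c': push. Stack: ebac
  Read 'e': push. Stack: ebace
  Read 'a': push. Stack: ebacea
  Read 'e': push. Stack: ebaceae
  Read 'c': push. Stack: ebaceaec
  Read 'e': push. Stack: ebaceaece
  Read 'd': push. Stack: ebaceaeced
Final stack: "ebaceaeced" (length 10)

10


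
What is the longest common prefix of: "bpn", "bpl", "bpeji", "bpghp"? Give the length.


Words: bpn, bpl, bpeji, bpghp
  Position 0: all 'b' => match
  Position 1: all 'p' => match
  Position 2: ('n', 'l', 'e', 'g') => mismatch, stop
LCP = "bp" (length 2)

2


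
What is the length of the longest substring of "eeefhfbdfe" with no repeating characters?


Input: "eeefhfbdfe"
Sliding window (track last position of each char):
  Position 0 ('e'): window [0,0] length 1 -- new best
  Position 1 ('e'): repeat (last at 0), move window start to 1
  Position 1 ('e'): window [1,1] length 1
  Position 2 ('e'): repeat (last at 1), move window start to 2
  Position 2 ('e'): window [2,2] length 1
  Position 3 ('f'): window [2,3] length 2 -- new best
  Position 4 ('h'): window [2,4] length 3 -- new best
  Position 5 ('f'): repeat (last at 3), move window start to 4
  Position 5 ('f'): window [4,5] length 2
  Position 6 ('b'): window [4,6] length 3
  Position 7 ('d'): window [4,7] length 4 -- new best
  Position 8 ('f'): repeat (last at 5), move window start to 6
  Position 8 ('f'): window [6,8] length 3
  Position 9 ('e'): window [6,9] length 4
Longest substring with no repeats: "hfbd" with length 4

4


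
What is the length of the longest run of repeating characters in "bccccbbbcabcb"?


Input: "bccccbbbcabcb"
Scanning for longest run:
  Position 1 ('c'): new char, reset run to 1
  Position 2 ('c'): continues run of 'c', length=2
  Position 3 ('c'): continues run of 'c', length=3
  Position 4 ('c'): continues run of 'c', length=4
  Position 5 ('b'): new char, reset run to 1
  Position 6 ('b'): continues run of 'b', length=2
  Position 7 ('b'): continues run of 'b', length=3
  Position 8 ('c'): new char, reset run to 1
  Position 9 ('a'): new char, reset run to 1
  Position 10 ('b'): new char, reset run to 1
  Position 11 ('c'): new char, reset run to 1
  Position 12 ('b'): new char, reset run to 1
Longest run: 'c' with length 4

4


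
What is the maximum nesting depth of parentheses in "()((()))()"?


Input: "()((()))()"
Tracking depth:
  Position 0 '(': depth becomes 1
  Position 1 ')': depth becomes 0
  Position 2 '(': depth becomes 1
  Position 3 '(': depth becomes 2
  Position 4 '(': depth becomes 3
  Position 5 ')': depth becomes 2
  Position 6 ')': depth becomes 1
  Position 7 ')': depth becomes 0
  Position 8 '(': depth becomes 1
  Position 9 ')': depth becomes 0
Maximum depth reached: 3

3


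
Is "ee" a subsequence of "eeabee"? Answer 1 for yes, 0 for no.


Check if "ee" is a subsequence of "eeabee"
Greedy scan:
  Position 0 ('e'): matches sub[0] = 'e'
  Position 1 ('e'): matches sub[1] = 'e'
  Position 2 ('a'): no match needed
  Position 3 ('b'): no match needed
  Position 4 ('e'): no match needed
  Position 5 ('e'): no match needed
All 2 characters matched => is a subsequence

1


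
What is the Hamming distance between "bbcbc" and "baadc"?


Comparing "bbcbc" and "baadc" position by position:
  Position 0: 'b' vs 'b' => same
  Position 1: 'b' vs 'a' => differ
  Position 2: 'c' vs 'a' => differ
  Position 3: 'b' vs 'd' => differ
  Position 4: 'c' vs 'c' => same
Total differences (Hamming distance): 3

3


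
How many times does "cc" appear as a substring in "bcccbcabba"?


Searching for "cc" in "bcccbcabba"
Scanning each position:
  Position 0: "bc" => no
  Position 1: "cc" => MATCH
  Position 2: "cc" => MATCH
  Position 3: "cb" => no
  Position 4: "bc" => no
  Position 5: "ca" => no
  Position 6: "ab" => no
  Position 7: "bb" => no
  Position 8: "ba" => no
Total occurrences: 2

2


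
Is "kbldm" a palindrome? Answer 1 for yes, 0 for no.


Input: kbldm
Reversed: mdlbk
  Compare pos 0 ('k') with pos 4 ('m'): MISMATCH
  Compare pos 1 ('b') with pos 3 ('d'): MISMATCH
Result: not a palindrome

0


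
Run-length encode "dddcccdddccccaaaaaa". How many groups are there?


Input: dddcccdddccccaaaaaa
Scanning for consecutive runs:
  Group 1: 'd' x 3 (positions 0-2)
  Group 2: 'c' x 3 (positions 3-5)
  Group 3: 'd' x 3 (positions 6-8)
  Group 4: 'c' x 4 (positions 9-12)
  Group 5: 'a' x 6 (positions 13-18)
Total groups: 5

5


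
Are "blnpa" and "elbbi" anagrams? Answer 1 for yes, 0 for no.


Strings: "blnpa", "elbbi"
Sorted first:  ablnp
Sorted second: bbeil
Differ at position 0: 'a' vs 'b' => not anagrams

0


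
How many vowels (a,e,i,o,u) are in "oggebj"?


Input: oggebj
Checking each character:
  'o' at position 0: vowel (running total: 1)
  'g' at position 1: consonant
  'g' at position 2: consonant
  'e' at position 3: vowel (running total: 2)
  'b' at position 4: consonant
  'j' at position 5: consonant
Total vowels: 2

2


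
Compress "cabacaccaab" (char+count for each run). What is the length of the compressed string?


Input: cabacaccaab
Runs:
  'c' x 1 => "c1"
  'a' x 1 => "a1"
  'b' x 1 => "b1"
  'a' x 1 => "a1"
  'c' x 1 => "c1"
  'a' x 1 => "a1"
  'c' x 2 => "c2"
  'a' x 2 => "a2"
  'b' x 1 => "b1"
Compressed: "c1a1b1a1c1a1c2a2b1"
Compressed length: 18

18


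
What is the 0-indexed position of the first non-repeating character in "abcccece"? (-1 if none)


Input: abcccece
Character frequencies:
  'a': 1
  'b': 1
  'c': 4
  'e': 2
Scanning left to right for freq == 1:
  Position 0 ('a'): unique! => answer = 0

0


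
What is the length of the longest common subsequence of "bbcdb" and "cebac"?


LCS of "bbcdb" and "cebac"
DP table:
           c    e    b    a    c
      0    0    0    0    0    0
  b   0    0    0    1    1    1
  b   0    0    0    1    1    1
  c   0    1    1    1    1    2
  d   0    1    1    1    1    2
  b   0    1    1    2    2    2
LCS length = dp[5][5] = 2

2


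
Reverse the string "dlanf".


Input: dlanf
Reading characters right to left:
  Position 4: 'f'
  Position 3: 'n'
  Position 2: 'a'
  Position 1: 'l'
  Position 0: 'd'
Reversed: fnald

fnald


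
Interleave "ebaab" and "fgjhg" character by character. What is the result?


Interleaving "ebaab" and "fgjhg":
  Position 0: 'e' from first, 'f' from second => "ef"
  Position 1: 'b' from first, 'g' from second => "bg"
  Position 2: 'a' from first, 'j' from second => "aj"
  Position 3: 'a' from first, 'h' from second => "ah"
  Position 4: 'b' from first, 'g' from second => "bg"
Result: efbgajahbg

efbgajahbg


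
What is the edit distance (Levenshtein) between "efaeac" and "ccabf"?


Computing edit distance: "efaeac" -> "ccabf"
DP table:
           c    c    a    b    f
      0    1    2    3    4    5
  e   1    1    2    3    4    5
  f   2    2    2    3    4    4
  a   3    3    3    2    3    4
  e   4    4    4    3    3    4
  a   5    5    5    4    4    4
  c   6    5    5    5    5    5
Edit distance = dp[6][5] = 5

5


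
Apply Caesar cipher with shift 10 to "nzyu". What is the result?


Caesar cipher: shift "nzyu" by 10
  'n' (pos 13) + 10 = pos 23 = 'x'
  'z' (pos 25) + 10 = pos 9 = 'j'
  'y' (pos 24) + 10 = pos 8 = 'i'
  'u' (pos 20) + 10 = pos 4 = 'e'
Result: xjie

xjie


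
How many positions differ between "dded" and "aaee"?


Comparing "dded" and "aaee" position by position:
  Position 0: 'd' vs 'a' => DIFFER
  Position 1: 'd' vs 'a' => DIFFER
  Position 2: 'e' vs 'e' => same
  Position 3: 'd' vs 'e' => DIFFER
Positions that differ: 3

3


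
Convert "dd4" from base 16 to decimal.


Input: "dd4" in base 16
Positional expansion:
  Digit 'd' (value 13) x 16^2 = 3328
  Digit 'd' (value 13) x 16^1 = 208
  Digit '4' (value 4) x 16^0 = 4
Sum = 3540

3540


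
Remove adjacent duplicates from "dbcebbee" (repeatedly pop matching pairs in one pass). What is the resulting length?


Input: dbcebbee
Stack-based adjacent duplicate removal:
  Read 'd': push. Stack: d
  Read 'b': push. Stack: db
  Read 'c': push. Stack: dbc
  Read 'e': push. Stack: dbce
  Read 'b': push. Stack: dbceb
  Read 'b': matches stack top 'b' => pop. Stack: dbce
  Read 'e': matches stack top 'e' => pop. Stack: dbc
  Read 'e': push. Stack: dbce
Final stack: "dbce" (length 4)

4


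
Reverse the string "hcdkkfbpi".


Input: hcdkkfbpi
Reading characters right to left:
  Position 8: 'i'
  Position 7: 'p'
  Position 6: 'b'
  Position 5: 'f'
  Position 4: 'k'
  Position 3: 'k'
  Position 2: 'd'
  Position 1: 'c'
  Position 0: 'h'
Reversed: ipbfkkdch

ipbfkkdch


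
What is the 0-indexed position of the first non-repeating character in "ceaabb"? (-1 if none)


Input: ceaabb
Character frequencies:
  'a': 2
  'b': 2
  'c': 1
  'e': 1
Scanning left to right for freq == 1:
  Position 0 ('c'): unique! => answer = 0

0


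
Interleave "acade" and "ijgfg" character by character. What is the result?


Interleaving "acade" and "ijgfg":
  Position 0: 'a' from first, 'i' from second => "ai"
  Position 1: 'c' from first, 'j' from second => "cj"
  Position 2: 'a' from first, 'g' from second => "ag"
  Position 3: 'd' from first, 'f' from second => "df"
  Position 4: 'e' from first, 'g' from second => "eg"
Result: aicjagdfeg

aicjagdfeg


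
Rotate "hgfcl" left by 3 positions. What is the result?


Input: "hgfcl", rotate left by 3
First 3 characters: "hgf"
Remaining characters: "cl"
Concatenate remaining + first: "cl" + "hgf" = "clhgf"

clhgf


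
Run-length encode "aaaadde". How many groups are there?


Input: aaaadde
Scanning for consecutive runs:
  Group 1: 'a' x 4 (positions 0-3)
  Group 2: 'd' x 2 (positions 4-5)
  Group 3: 'e' x 1 (positions 6-6)
Total groups: 3

3


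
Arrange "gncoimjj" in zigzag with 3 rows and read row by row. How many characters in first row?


Zigzag "gncoimjj" into 3 rows:
Placing characters:
  'g' => row 0
  'n' => row 1
  'c' => row 2
  'o' => row 1
  'i' => row 0
  'm' => row 1
  'j' => row 2
  'j' => row 1
Rows:
  Row 0: "gi"
  Row 1: "nomj"
  Row 2: "cj"
First row length: 2

2


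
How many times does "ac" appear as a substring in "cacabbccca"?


Searching for "ac" in "cacabbccca"
Scanning each position:
  Position 0: "ca" => no
  Position 1: "ac" => MATCH
  Position 2: "ca" => no
  Position 3: "ab" => no
  Position 4: "bb" => no
  Position 5: "bc" => no
  Position 6: "cc" => no
  Position 7: "cc" => no
  Position 8: "ca" => no
Total occurrences: 1

1


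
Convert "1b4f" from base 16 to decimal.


Input: "1b4f" in base 16
Positional expansion:
  Digit '1' (value 1) x 16^3 = 4096
  Digit 'b' (value 11) x 16^2 = 2816
  Digit '4' (value 4) x 16^1 = 64
  Digit 'f' (value 15) x 16^0 = 15
Sum = 6991

6991


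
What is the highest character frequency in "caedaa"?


Input: caedaa
Character counts:
  'a': 3
  'c': 1
  'd': 1
  'e': 1
Maximum frequency: 3

3


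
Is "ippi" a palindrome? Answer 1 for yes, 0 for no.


Input: ippi
Reversed: ippi
  Compare pos 0 ('i') with pos 3 ('i'): match
  Compare pos 1 ('p') with pos 2 ('p'): match
Result: palindrome

1


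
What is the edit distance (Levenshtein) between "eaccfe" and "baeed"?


Computing edit distance: "eaccfe" -> "baeed"
DP table:
           b    a    e    e    d
      0    1    2    3    4    5
  e   1    1    2    2    3    4
  a   2    2    1    2    3    4
  c   3    3    2    2    3    4
  c   4    4    3    3    3    4
  f   5    5    4    4    4    4
  e   6    6    5    4    4    5
Edit distance = dp[6][5] = 5

5


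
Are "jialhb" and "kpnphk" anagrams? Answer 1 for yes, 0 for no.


Strings: "jialhb", "kpnphk"
Sorted first:  abhijl
Sorted second: hkknpp
Differ at position 0: 'a' vs 'h' => not anagrams

0


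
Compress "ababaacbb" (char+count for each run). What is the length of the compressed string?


Input: ababaacbb
Runs:
  'a' x 1 => "a1"
  'b' x 1 => "b1"
  'a' x 1 => "a1"
  'b' x 1 => "b1"
  'a' x 2 => "a2"
  'c' x 1 => "c1"
  'b' x 2 => "b2"
Compressed: "a1b1a1b1a2c1b2"
Compressed length: 14

14


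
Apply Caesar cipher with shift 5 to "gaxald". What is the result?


Caesar cipher: shift "gaxald" by 5
  'g' (pos 6) + 5 = pos 11 = 'l'
  'a' (pos 0) + 5 = pos 5 = 'f'
  'x' (pos 23) + 5 = pos 2 = 'c'
  'a' (pos 0) + 5 = pos 5 = 'f'
  'l' (pos 11) + 5 = pos 16 = 'q'
  'd' (pos 3) + 5 = pos 8 = 'i'
Result: lfcfqi

lfcfqi


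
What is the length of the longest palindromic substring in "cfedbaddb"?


Input: "cfedbaddb"
Checking substrings for palindromes:
  [6:8] "dd" (len 2) => palindrome
Longest palindromic substring: "dd" with length 2

2


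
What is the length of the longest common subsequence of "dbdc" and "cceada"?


LCS of "dbdc" and "cceada"
DP table:
           c    c    e    a    d    a
      0    0    0    0    0    0    0
  d   0    0    0    0    0    1    1
  b   0    0    0    0    0    1    1
  d   0    0    0    0    0    1    1
  c   0    1    1    1    1    1    1
LCS length = dp[4][6] = 1

1


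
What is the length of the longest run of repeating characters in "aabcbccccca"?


Input: "aabcbccccca"
Scanning for longest run:
  Position 1 ('a'): continues run of 'a', length=2
  Position 2 ('b'): new char, reset run to 1
  Position 3 ('c'): new char, reset run to 1
  Position 4 ('b'): new char, reset run to 1
  Position 5 ('c'): new char, reset run to 1
  Position 6 ('c'): continues run of 'c', length=2
  Position 7 ('c'): continues run of 'c', length=3
  Position 8 ('c'): continues run of 'c', length=4
  Position 9 ('c'): continues run of 'c', length=5
  Position 10 ('a'): new char, reset run to 1
Longest run: 'c' with length 5

5


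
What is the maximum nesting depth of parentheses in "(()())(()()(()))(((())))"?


Input: "(()())(()()(()))(((())))"
Tracking depth:
  Position 0 '(': depth becomes 1
  Position 1 '(': depth becomes 2
  Position 2 ')': depth becomes 1
  Position 3 '(': depth becomes 2
  Position 4 ')': depth becomes 1
  Position 5 ')': depth becomes 0
  Position 6 '(': depth becomes 1
  Position 7 '(': depth becomes 2
  Position 8 ')': depth becomes 1
  Position 9 '(': depth becomes 2
  Position 10 ')': depth becomes 1
  Position 11 '(': depth becomes 2
  Position 12 '(': depth becomes 3
  Position 13 ')': depth becomes 2
  Position 14 ')': depth becomes 1
  Position 15 ')': depth becomes 0
  Position 16 '(': depth becomes 1
  Position 17 '(': depth becomes 2
  Position 18 '(': depth becomes 3
  Position 19 '(': depth becomes 4
  Position 20 ')': depth becomes 3
  Position 21 ')': depth becomes 2
  Position 22 ')': depth becomes 1
  Position 23 ')': depth becomes 0
Maximum depth reached: 4

4


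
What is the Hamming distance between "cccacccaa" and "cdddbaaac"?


Comparing "cccacccaa" and "cdddbaaac" position by position:
  Position 0: 'c' vs 'c' => same
  Position 1: 'c' vs 'd' => differ
  Position 2: 'c' vs 'd' => differ
  Position 3: 'a' vs 'd' => differ
  Position 4: 'c' vs 'b' => differ
  Position 5: 'c' vs 'a' => differ
  Position 6: 'c' vs 'a' => differ
  Position 7: 'a' vs 'a' => same
  Position 8: 'a' vs 'c' => differ
Total differences (Hamming distance): 7

7


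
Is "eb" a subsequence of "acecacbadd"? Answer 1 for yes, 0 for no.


Check if "eb" is a subsequence of "acecacbadd"
Greedy scan:
  Position 0 ('a'): no match needed
  Position 1 ('c'): no match needed
  Position 2 ('e'): matches sub[0] = 'e'
  Position 3 ('c'): no match needed
  Position 4 ('a'): no match needed
  Position 5 ('c'): no match needed
  Position 6 ('b'): matches sub[1] = 'b'
  Position 7 ('a'): no match needed
  Position 8 ('d'): no match needed
  Position 9 ('d'): no match needed
All 2 characters matched => is a subsequence

1


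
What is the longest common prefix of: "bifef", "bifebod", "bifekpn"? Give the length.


Words: bifef, bifebod, bifekpn
  Position 0: all 'b' => match
  Position 1: all 'i' => match
  Position 2: all 'f' => match
  Position 3: all 'e' => match
  Position 4: ('f', 'b', 'k') => mismatch, stop
LCP = "bife" (length 4)

4


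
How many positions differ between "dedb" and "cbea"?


Comparing "dedb" and "cbea" position by position:
  Position 0: 'd' vs 'c' => DIFFER
  Position 1: 'e' vs 'b' => DIFFER
  Position 2: 'd' vs 'e' => DIFFER
  Position 3: 'b' vs 'a' => DIFFER
Positions that differ: 4

4


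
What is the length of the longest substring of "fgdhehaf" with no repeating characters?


Input: "fgdhehaf"
Sliding window (track last position of each char):
  Position 0 ('f'): window [0,0] length 1 -- new best
  Position 1 ('g'): window [0,1] length 2 -- new best
  Position 2 ('d'): window [0,2] length 3 -- new best
  Position 3 ('h'): window [0,3] length 4 -- new best
  Position 4 ('e'): window [0,4] length 5 -- new best
  Position 5 ('h'): repeat (last at 3), move window start to 4
  Position 5 ('h'): window [4,5] length 2
  Position 6 ('a'): window [4,6] length 3
  Position 7 ('f'): window [4,7] length 4
Longest substring with no repeats: "fgdhe" with length 5

5


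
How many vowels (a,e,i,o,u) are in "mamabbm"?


Input: mamabbm
Checking each character:
  'm' at position 0: consonant
  'a' at position 1: vowel (running total: 1)
  'm' at position 2: consonant
  'a' at position 3: vowel (running total: 2)
  'b' at position 4: consonant
  'b' at position 5: consonant
  'm' at position 6: consonant
Total vowels: 2

2


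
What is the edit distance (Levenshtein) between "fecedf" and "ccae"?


Computing edit distance: "fecedf" -> "ccae"
DP table:
           c    c    a    e
      0    1    2    3    4
  f   1    1    2    3    4
  e   2    2    2    3    3
  c   3    2    2    3    4
  e   4    3    3    3    3
  d   5    4    4    4    4
  f   6    5    5    5    5
Edit distance = dp[6][4] = 5

5


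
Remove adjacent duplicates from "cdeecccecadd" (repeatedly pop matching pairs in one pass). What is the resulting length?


Input: cdeecccecadd
Stack-based adjacent duplicate removal:
  Read 'c': push. Stack: c
  Read 'd': push. Stack: cd
  Read 'e': push. Stack: cde
  Read 'e': matches stack top 'e' => pop. Stack: cd
  Read 'c': push. Stack: cdc
  Read 'c': matches stack top 'c' => pop. Stack: cd
  Read 'c': push. Stack: cdc
  Read 'e': push. Stack: cdce
  Read 'c': push. Stack: cdcec
  Read 'a': push. Stack: cdceca
  Read 'd': push. Stack: cdcecad
  Read 'd': matches stack top 'd' => pop. Stack: cdceca
Final stack: "cdceca" (length 6)

6


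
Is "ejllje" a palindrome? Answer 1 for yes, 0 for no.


Input: ejllje
Reversed: ejllje
  Compare pos 0 ('e') with pos 5 ('e'): match
  Compare pos 1 ('j') with pos 4 ('j'): match
  Compare pos 2 ('l') with pos 3 ('l'): match
Result: palindrome

1


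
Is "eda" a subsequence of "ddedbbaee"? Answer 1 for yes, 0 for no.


Check if "eda" is a subsequence of "ddedbbaee"
Greedy scan:
  Position 0 ('d'): no match needed
  Position 1 ('d'): no match needed
  Position 2 ('e'): matches sub[0] = 'e'
  Position 3 ('d'): matches sub[1] = 'd'
  Position 4 ('b'): no match needed
  Position 5 ('b'): no match needed
  Position 6 ('a'): matches sub[2] = 'a'
  Position 7 ('e'): no match needed
  Position 8 ('e'): no match needed
All 3 characters matched => is a subsequence

1


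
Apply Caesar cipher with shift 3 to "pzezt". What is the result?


Caesar cipher: shift "pzezt" by 3
  'p' (pos 15) + 3 = pos 18 = 's'
  'z' (pos 25) + 3 = pos 2 = 'c'
  'e' (pos 4) + 3 = pos 7 = 'h'
  'z' (pos 25) + 3 = pos 2 = 'c'
  't' (pos 19) + 3 = pos 22 = 'w'
Result: schcw

schcw


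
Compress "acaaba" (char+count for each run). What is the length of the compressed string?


Input: acaaba
Runs:
  'a' x 1 => "a1"
  'c' x 1 => "c1"
  'a' x 2 => "a2"
  'b' x 1 => "b1"
  'a' x 1 => "a1"
Compressed: "a1c1a2b1a1"
Compressed length: 10

10


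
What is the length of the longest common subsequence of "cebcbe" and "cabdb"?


LCS of "cebcbe" and "cabdb"
DP table:
           c    a    b    d    b
      0    0    0    0    0    0
  c   0    1    1    1    1    1
  e   0    1    1    1    1    1
  b   0    1    1    2    2    2
  c   0    1    1    2    2    2
  b   0    1    1    2    2    3
  e   0    1    1    2    2    3
LCS length = dp[6][5] = 3

3


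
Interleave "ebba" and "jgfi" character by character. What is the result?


Interleaving "ebba" and "jgfi":
  Position 0: 'e' from first, 'j' from second => "ej"
  Position 1: 'b' from first, 'g' from second => "bg"
  Position 2: 'b' from first, 'f' from second => "bf"
  Position 3: 'a' from first, 'i' from second => "ai"
Result: ejbgbfai

ejbgbfai


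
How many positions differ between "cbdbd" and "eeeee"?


Comparing "cbdbd" and "eeeee" position by position:
  Position 0: 'c' vs 'e' => DIFFER
  Position 1: 'b' vs 'e' => DIFFER
  Position 2: 'd' vs 'e' => DIFFER
  Position 3: 'b' vs 'e' => DIFFER
  Position 4: 'd' vs 'e' => DIFFER
Positions that differ: 5

5


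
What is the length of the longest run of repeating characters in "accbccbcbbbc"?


Input: "accbccbcbbbc"
Scanning for longest run:
  Position 1 ('c'): new char, reset run to 1
  Position 2 ('c'): continues run of 'c', length=2
  Position 3 ('b'): new char, reset run to 1
  Position 4 ('c'): new char, reset run to 1
  Position 5 ('c'): continues run of 'c', length=2
  Position 6 ('b'): new char, reset run to 1
  Position 7 ('c'): new char, reset run to 1
  Position 8 ('b'): new char, reset run to 1
  Position 9 ('b'): continues run of 'b', length=2
  Position 10 ('b'): continues run of 'b', length=3
  Position 11 ('c'): new char, reset run to 1
Longest run: 'b' with length 3

3


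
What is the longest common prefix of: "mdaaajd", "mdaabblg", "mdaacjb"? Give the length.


Words: mdaaajd, mdaabblg, mdaacjb
  Position 0: all 'm' => match
  Position 1: all 'd' => match
  Position 2: all 'a' => match
  Position 3: all 'a' => match
  Position 4: ('a', 'b', 'c') => mismatch, stop
LCP = "mdaa" (length 4)

4


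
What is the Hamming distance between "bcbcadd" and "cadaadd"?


Comparing "bcbcadd" and "cadaadd" position by position:
  Position 0: 'b' vs 'c' => differ
  Position 1: 'c' vs 'a' => differ
  Position 2: 'b' vs 'd' => differ
  Position 3: 'c' vs 'a' => differ
  Position 4: 'a' vs 'a' => same
  Position 5: 'd' vs 'd' => same
  Position 6: 'd' vs 'd' => same
Total differences (Hamming distance): 4

4


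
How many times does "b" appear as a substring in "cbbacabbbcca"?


Searching for "b" in "cbbacabbbcca"
Scanning each position:
  Position 0: "c" => no
  Position 1: "b" => MATCH
  Position 2: "b" => MATCH
  Position 3: "a" => no
  Position 4: "c" => no
  Position 5: "a" => no
  Position 6: "b" => MATCH
  Position 7: "b" => MATCH
  Position 8: "b" => MATCH
  Position 9: "c" => no
  Position 10: "c" => no
  Position 11: "a" => no
Total occurrences: 5

5


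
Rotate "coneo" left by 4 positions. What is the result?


Input: "coneo", rotate left by 4
First 4 characters: "cone"
Remaining characters: "o"
Concatenate remaining + first: "o" + "cone" = "ocone"

ocone


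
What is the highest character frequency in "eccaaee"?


Input: eccaaee
Character counts:
  'a': 2
  'c': 2
  'e': 3
Maximum frequency: 3

3


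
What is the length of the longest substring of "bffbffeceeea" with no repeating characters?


Input: "bffbffeceeea"
Sliding window (track last position of each char):
  Position 0 ('b'): window [0,0] length 1 -- new best
  Position 1 ('f'): window [0,1] length 2 -- new best
  Position 2 ('f'): repeat (last at 1), move window start to 2
  Position 2 ('f'): window [2,2] length 1
  Position 3 ('b'): window [2,3] length 2
  Position 4 ('f'): repeat (last at 2), move window start to 3
  Position 4 ('f'): window [3,4] length 2
  Position 5 ('f'): repeat (last at 4), move window start to 5
  Position 5 ('f'): window [5,5] length 1
  Position 6 ('e'): window [5,6] length 2
  Position 7 ('c'): window [5,7] length 3 -- new best
  Position 8 ('e'): repeat (last at 6), move window start to 7
  Position 8 ('e'): window [7,8] length 2
  Position 9 ('e'): repeat (last at 8), move window start to 9
  Position 9 ('e'): window [9,9] length 1
  Position 10 ('e'): repeat (last at 9), move window start to 10
  Position 10 ('e'): window [10,10] length 1
  Position 11 ('a'): window [10,11] length 2
Longest substring with no repeats: "fec" with length 3

3


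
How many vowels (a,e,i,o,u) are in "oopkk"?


Input: oopkk
Checking each character:
  'o' at position 0: vowel (running total: 1)
  'o' at position 1: vowel (running total: 2)
  'p' at position 2: consonant
  'k' at position 3: consonant
  'k' at position 4: consonant
Total vowels: 2

2


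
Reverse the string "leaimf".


Input: leaimf
Reading characters right to left:
  Position 5: 'f'
  Position 4: 'm'
  Position 3: 'i'
  Position 2: 'a'
  Position 1: 'e'
  Position 0: 'l'
Reversed: fmiael

fmiael


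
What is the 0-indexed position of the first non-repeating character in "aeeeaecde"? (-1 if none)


Input: aeeeaecde
Character frequencies:
  'a': 2
  'c': 1
  'd': 1
  'e': 5
Scanning left to right for freq == 1:
  Position 0 ('a'): freq=2, skip
  Position 1 ('e'): freq=5, skip
  Position 2 ('e'): freq=5, skip
  Position 3 ('e'): freq=5, skip
  Position 4 ('a'): freq=2, skip
  Position 5 ('e'): freq=5, skip
  Position 6 ('c'): unique! => answer = 6

6


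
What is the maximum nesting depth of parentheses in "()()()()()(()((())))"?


Input: "()()()()()(()((())))"
Tracking depth:
  Position 0 '(': depth becomes 1
  Position 1 ')': depth becomes 0
  Position 2 '(': depth becomes 1
  Position 3 ')': depth becomes 0
  Position 4 '(': depth becomes 1
  Position 5 ')': depth becomes 0
  Position 6 '(': depth becomes 1
  Position 7 ')': depth becomes 0
  Position 8 '(': depth becomes 1
  Position 9 ')': depth becomes 0
  Position 10 '(': depth becomes 1
  Position 11 '(': depth becomes 2
  Position 12 ')': depth becomes 1
  Position 13 '(': depth becomes 2
  Position 14 '(': depth becomes 3
  Position 15 '(': depth becomes 4
  Position 16 ')': depth becomes 3
  Position 17 ')': depth becomes 2
  Position 18 ')': depth becomes 1
  Position 19 ')': depth becomes 0
Maximum depth reached: 4

4


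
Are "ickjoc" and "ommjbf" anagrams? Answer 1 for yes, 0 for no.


Strings: "ickjoc", "ommjbf"
Sorted first:  ccijko
Sorted second: bfjmmo
Differ at position 0: 'c' vs 'b' => not anagrams

0


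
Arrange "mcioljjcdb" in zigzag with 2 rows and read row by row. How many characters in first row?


Zigzag "mcioljjcdb" into 2 rows:
Placing characters:
  'm' => row 0
  'c' => row 1
  'i' => row 0
  'o' => row 1
  'l' => row 0
  'j' => row 1
  'j' => row 0
  'c' => row 1
  'd' => row 0
  'b' => row 1
Rows:
  Row 0: "miljd"
  Row 1: "cojcb"
First row length: 5

5


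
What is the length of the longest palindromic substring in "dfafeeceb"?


Input: "dfafeeceb"
Checking substrings for palindromes:
  [1:4] "faf" (len 3) => palindrome
  [5:8] "ece" (len 3) => palindrome
  [4:6] "ee" (len 2) => palindrome
Longest palindromic substring: "faf" with length 3

3


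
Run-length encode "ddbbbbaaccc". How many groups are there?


Input: ddbbbbaaccc
Scanning for consecutive runs:
  Group 1: 'd' x 2 (positions 0-1)
  Group 2: 'b' x 4 (positions 2-5)
  Group 3: 'a' x 2 (positions 6-7)
  Group 4: 'c' x 3 (positions 8-10)
Total groups: 4

4


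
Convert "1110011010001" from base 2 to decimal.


Input: "1110011010001" in base 2
Positional expansion:
  Digit '1' (value 1) x 2^12 = 4096
  Digit '1' (value 1) x 2^11 = 2048
  Digit '1' (value 1) x 2^10 = 1024
  Digit '0' (value 0) x 2^9 = 0
  Digit '0' (value 0) x 2^8 = 0
  Digit '1' (value 1) x 2^7 = 128
  Digit '1' (value 1) x 2^6 = 64
  Digit '0' (value 0) x 2^5 = 0
  Digit '1' (value 1) x 2^4 = 16
  Digit '0' (value 0) x 2^3 = 0
  Digit '0' (value 0) x 2^2 = 0
  Digit '0' (value 0) x 2^1 = 0
  Digit '1' (value 1) x 2^0 = 1
Sum = 7377

7377


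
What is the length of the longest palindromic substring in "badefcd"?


Input: "badefcd"
Checking substrings for palindromes:
  No multi-char palindromic substrings found
Longest palindromic substring: "b" with length 1

1


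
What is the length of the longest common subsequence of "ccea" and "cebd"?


LCS of "ccea" and "cebd"
DP table:
           c    e    b    d
      0    0    0    0    0
  c   0    1    1    1    1
  c   0    1    1    1    1
  e   0    1    2    2    2
  a   0    1    2    2    2
LCS length = dp[4][4] = 2

2


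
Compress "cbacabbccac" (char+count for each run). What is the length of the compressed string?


Input: cbacabbccac
Runs:
  'c' x 1 => "c1"
  'b' x 1 => "b1"
  'a' x 1 => "a1"
  'c' x 1 => "c1"
  'a' x 1 => "a1"
  'b' x 2 => "b2"
  'c' x 2 => "c2"
  'a' x 1 => "a1"
  'c' x 1 => "c1"
Compressed: "c1b1a1c1a1b2c2a1c1"
Compressed length: 18

18


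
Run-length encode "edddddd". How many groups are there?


Input: edddddd
Scanning for consecutive runs:
  Group 1: 'e' x 1 (positions 0-0)
  Group 2: 'd' x 6 (positions 1-6)
Total groups: 2

2


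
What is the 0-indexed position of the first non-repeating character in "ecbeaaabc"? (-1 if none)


Input: ecbeaaabc
Character frequencies:
  'a': 3
  'b': 2
  'c': 2
  'e': 2
Scanning left to right for freq == 1:
  Position 0 ('e'): freq=2, skip
  Position 1 ('c'): freq=2, skip
  Position 2 ('b'): freq=2, skip
  Position 3 ('e'): freq=2, skip
  Position 4 ('a'): freq=3, skip
  Position 5 ('a'): freq=3, skip
  Position 6 ('a'): freq=3, skip
  Position 7 ('b'): freq=2, skip
  Position 8 ('c'): freq=2, skip
  No unique character found => answer = -1

-1


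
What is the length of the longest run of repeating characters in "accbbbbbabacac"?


Input: "accbbbbbabacac"
Scanning for longest run:
  Position 1 ('c'): new char, reset run to 1
  Position 2 ('c'): continues run of 'c', length=2
  Position 3 ('b'): new char, reset run to 1
  Position 4 ('b'): continues run of 'b', length=2
  Position 5 ('b'): continues run of 'b', length=3
  Position 6 ('b'): continues run of 'b', length=4
  Position 7 ('b'): continues run of 'b', length=5
  Position 8 ('a'): new char, reset run to 1
  Position 9 ('b'): new char, reset run to 1
  Position 10 ('a'): new char, reset run to 1
  Position 11 ('c'): new char, reset run to 1
  Position 12 ('a'): new char, reset run to 1
  Position 13 ('c'): new char, reset run to 1
Longest run: 'b' with length 5

5


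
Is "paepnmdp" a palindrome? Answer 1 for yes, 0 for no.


Input: paepnmdp
Reversed: pdmnpeap
  Compare pos 0 ('p') with pos 7 ('p'): match
  Compare pos 1 ('a') with pos 6 ('d'): MISMATCH
  Compare pos 2 ('e') with pos 5 ('m'): MISMATCH
  Compare pos 3 ('p') with pos 4 ('n'): MISMATCH
Result: not a palindrome

0


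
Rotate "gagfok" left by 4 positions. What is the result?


Input: "gagfok", rotate left by 4
First 4 characters: "gagf"
Remaining characters: "ok"
Concatenate remaining + first: "ok" + "gagf" = "okgagf"

okgagf


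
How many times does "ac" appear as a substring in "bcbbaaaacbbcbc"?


Searching for "ac" in "bcbbaaaacbbcbc"
Scanning each position:
  Position 0: "bc" => no
  Position 1: "cb" => no
  Position 2: "bb" => no
  Position 3: "ba" => no
  Position 4: "aa" => no
  Position 5: "aa" => no
  Position 6: "aa" => no
  Position 7: "ac" => MATCH
  Position 8: "cb" => no
  Position 9: "bb" => no
  Position 10: "bc" => no
  Position 11: "cb" => no
  Position 12: "bc" => no
Total occurrences: 1

1


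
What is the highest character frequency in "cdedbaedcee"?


Input: cdedbaedcee
Character counts:
  'a': 1
  'b': 1
  'c': 2
  'd': 3
  'e': 4
Maximum frequency: 4

4


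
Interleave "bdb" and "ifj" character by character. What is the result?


Interleaving "bdb" and "ifj":
  Position 0: 'b' from first, 'i' from second => "bi"
  Position 1: 'd' from first, 'f' from second => "df"
  Position 2: 'b' from first, 'j' from second => "bj"
Result: bidfbj

bidfbj


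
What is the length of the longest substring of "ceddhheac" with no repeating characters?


Input: "ceddhheac"
Sliding window (track last position of each char):
  Position 0 ('c'): window [0,0] length 1 -- new best
  Position 1 ('e'): window [0,1] length 2 -- new best
  Position 2 ('d'): window [0,2] length 3 -- new best
  Position 3 ('d'): repeat (last at 2), move window start to 3
  Position 3 ('d'): window [3,3] length 1
  Position 4 ('h'): window [3,4] length 2
  Position 5 ('h'): repeat (last at 4), move window start to 5
  Position 5 ('h'): window [5,5] length 1
  Position 6 ('e'): window [5,6] length 2
  Position 7 ('a'): window [5,7] length 3
  Position 8 ('c'): window [5,8] length 4 -- new best
Longest substring with no repeats: "heac" with length 4

4


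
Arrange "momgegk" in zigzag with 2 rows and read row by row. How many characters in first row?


Zigzag "momgegk" into 2 rows:
Placing characters:
  'm' => row 0
  'o' => row 1
  'm' => row 0
  'g' => row 1
  'e' => row 0
  'g' => row 1
  'k' => row 0
Rows:
  Row 0: "mmek"
  Row 1: "ogg"
First row length: 4

4


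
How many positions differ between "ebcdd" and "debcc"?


Comparing "ebcdd" and "debcc" position by position:
  Position 0: 'e' vs 'd' => DIFFER
  Position 1: 'b' vs 'e' => DIFFER
  Position 2: 'c' vs 'b' => DIFFER
  Position 3: 'd' vs 'c' => DIFFER
  Position 4: 'd' vs 'c' => DIFFER
Positions that differ: 5

5


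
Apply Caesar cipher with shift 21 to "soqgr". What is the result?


Caesar cipher: shift "soqgr" by 21
  's' (pos 18) + 21 = pos 13 = 'n'
  'o' (pos 14) + 21 = pos 9 = 'j'
  'q' (pos 16) + 21 = pos 11 = 'l'
  'g' (pos 6) + 21 = pos 1 = 'b'
  'r' (pos 17) + 21 = pos 12 = 'm'
Result: njlbm

njlbm


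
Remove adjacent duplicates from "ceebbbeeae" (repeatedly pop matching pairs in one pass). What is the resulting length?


Input: ceebbbeeae
Stack-based adjacent duplicate removal:
  Read 'c': push. Stack: c
  Read 'e': push. Stack: ce
  Read 'e': matches stack top 'e' => pop. Stack: c
  Read 'b': push. Stack: cb
  Read 'b': matches stack top 'b' => pop. Stack: c
  Read 'b': push. Stack: cb
  Read 'e': push. Stack: cbe
  Read 'e': matches stack top 'e' => pop. Stack: cb
  Read 'a': push. Stack: cba
  Read 'e': push. Stack: cbae
Final stack: "cbae" (length 4)

4


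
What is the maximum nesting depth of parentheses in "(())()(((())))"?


Input: "(())()(((())))"
Tracking depth:
  Position 0 '(': depth becomes 1
  Position 1 '(': depth becomes 2
  Position 2 ')': depth becomes 1
  Position 3 ')': depth becomes 0
  Position 4 '(': depth becomes 1
  Position 5 ')': depth becomes 0
  Position 6 '(': depth becomes 1
  Position 7 '(': depth becomes 2
  Position 8 '(': depth becomes 3
  Position 9 '(': depth becomes 4
  Position 10 ')': depth becomes 3
  Position 11 ')': depth becomes 2
  Position 12 ')': depth becomes 1
  Position 13 ')': depth becomes 0
Maximum depth reached: 4

4


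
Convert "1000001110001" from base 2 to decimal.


Input: "1000001110001" in base 2
Positional expansion:
  Digit '1' (value 1) x 2^12 = 4096
  Digit '0' (value 0) x 2^11 = 0
  Digit '0' (value 0) x 2^10 = 0
  Digit '0' (value 0) x 2^9 = 0
  Digit '0' (value 0) x 2^8 = 0
  Digit '0' (value 0) x 2^7 = 0
  Digit '1' (value 1) x 2^6 = 64
  Digit '1' (value 1) x 2^5 = 32
  Digit '1' (value 1) x 2^4 = 16
  Digit '0' (value 0) x 2^3 = 0
  Digit '0' (value 0) x 2^2 = 0
  Digit '0' (value 0) x 2^1 = 0
  Digit '1' (value 1) x 2^0 = 1
Sum = 4209

4209


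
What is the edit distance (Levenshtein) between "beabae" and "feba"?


Computing edit distance: "beabae" -> "feba"
DP table:
           f    e    b    a
      0    1    2    3    4
  b   1    1    2    2    3
  e   2    2    1    2    3
  a   3    3    2    2    2
  b   4    4    3    2    3
  a   5    5    4    3    2
  e   6    6    5    4    3
Edit distance = dp[6][4] = 3

3


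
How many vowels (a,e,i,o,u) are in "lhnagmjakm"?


Input: lhnagmjakm
Checking each character:
  'l' at position 0: consonant
  'h' at position 1: consonant
  'n' at position 2: consonant
  'a' at position 3: vowel (running total: 1)
  'g' at position 4: consonant
  'm' at position 5: consonant
  'j' at position 6: consonant
  'a' at position 7: vowel (running total: 2)
  'k' at position 8: consonant
  'm' at position 9: consonant
Total vowels: 2

2


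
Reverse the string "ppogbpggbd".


Input: ppogbpggbd
Reading characters right to left:
  Position 9: 'd'
  Position 8: 'b'
  Position 7: 'g'
  Position 6: 'g'
  Position 5: 'p'
  Position 4: 'b'
  Position 3: 'g'
  Position 2: 'o'
  Position 1: 'p'
  Position 0: 'p'
Reversed: dbggpbgopp

dbggpbgopp


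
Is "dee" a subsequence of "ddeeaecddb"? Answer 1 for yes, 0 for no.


Check if "dee" is a subsequence of "ddeeaecddb"
Greedy scan:
  Position 0 ('d'): matches sub[0] = 'd'
  Position 1 ('d'): no match needed
  Position 2 ('e'): matches sub[1] = 'e'
  Position 3 ('e'): matches sub[2] = 'e'
  Position 4 ('a'): no match needed
  Position 5 ('e'): no match needed
  Position 6 ('c'): no match needed
  Position 7 ('d'): no match needed
  Position 8 ('d'): no match needed
  Position 9 ('b'): no match needed
All 3 characters matched => is a subsequence

1


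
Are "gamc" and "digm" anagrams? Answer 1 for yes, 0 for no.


Strings: "gamc", "digm"
Sorted first:  acgm
Sorted second: dgim
Differ at position 0: 'a' vs 'd' => not anagrams

0
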